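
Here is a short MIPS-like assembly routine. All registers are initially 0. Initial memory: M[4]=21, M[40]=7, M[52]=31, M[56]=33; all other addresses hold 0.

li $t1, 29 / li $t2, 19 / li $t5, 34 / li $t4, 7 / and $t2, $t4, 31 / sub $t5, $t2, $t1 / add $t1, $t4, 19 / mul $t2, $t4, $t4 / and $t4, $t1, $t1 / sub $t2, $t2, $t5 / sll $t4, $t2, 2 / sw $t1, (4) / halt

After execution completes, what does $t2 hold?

71

li $t1, 29 → $t1=29
li $t2, 19 → $t2=19
li $t5, 34 → $t5=34
li $t4, 7 → $t4=7
and $t2, $t4, 31 → $t2=7&31=7
sub $t5, $t2, $t1 → $t5=7-29=-22
add $t1, $t4, 19 → $t1=7+19=26
mul $t2, $t4, $t4 → $t2=7*7=49
and $t4, $t1, $t1 → $t4=26&26=26
sub $t2, $t2, $t5 → $t2=49-(-22)=71
sll $t4, $t2, 2 → $t4=71<<2=284
sw $t1, (4) → M[4]=26
halt.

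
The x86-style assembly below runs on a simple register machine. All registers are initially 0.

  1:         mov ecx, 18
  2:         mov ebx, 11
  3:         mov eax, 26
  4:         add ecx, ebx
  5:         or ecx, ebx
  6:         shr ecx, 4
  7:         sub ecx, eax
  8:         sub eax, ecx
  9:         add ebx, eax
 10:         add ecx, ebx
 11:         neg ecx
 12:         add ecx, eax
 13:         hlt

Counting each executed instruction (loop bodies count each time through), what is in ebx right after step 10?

ecx=18
ebx=11
eax=26
ecx=18+11=29
ecx=29|11=31
ecx=31>>4=1
ecx=1-26=-25
eax=26-(-25)=51
ebx=11+51=62
ecx=(-25)+62=37
After step 10: ebx = 62.

62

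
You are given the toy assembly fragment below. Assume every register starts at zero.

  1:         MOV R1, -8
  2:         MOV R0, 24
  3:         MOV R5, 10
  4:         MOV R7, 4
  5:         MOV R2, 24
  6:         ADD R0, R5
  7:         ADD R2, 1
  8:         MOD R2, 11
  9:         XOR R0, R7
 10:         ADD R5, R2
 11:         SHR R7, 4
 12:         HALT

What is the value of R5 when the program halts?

13

after MOV R1, -8: R1=-8
after MOV R0, 24: R0=24
after MOV R5, 10: R5=10
after MOV R7, 4: R7=4
after MOV R2, 24: R2=24
after ADD R0, R5: R0=24+10=34
after ADD R2, 1: R2=24+1=25
after MOD R2, 11: R2=25%11=3
after XOR R0, R7: R0=34^4=38
after ADD R5, R2: R5=10+3=13
after SHR R7, 4: R7=4>>4=0
halt.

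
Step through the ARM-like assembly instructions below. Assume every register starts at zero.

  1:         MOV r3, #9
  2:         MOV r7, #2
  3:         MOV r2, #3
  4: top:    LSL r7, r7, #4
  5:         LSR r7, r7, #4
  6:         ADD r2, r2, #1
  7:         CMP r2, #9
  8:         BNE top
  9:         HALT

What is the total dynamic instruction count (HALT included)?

r3=9
r7=2
r2=3
r7=2<<4=32
r7=32>>4=2
r2=3+1=4
CMP r2, #9  (cmp 4,9)
BNE top: taken
r7=2<<4=32
r7=32>>4=2
r2=4+1=5
CMP r2, #9  (cmp 5,9)
BNE top: taken
r7=2<<4=32
r7=32>>4=2
r2=5+1=6
CMP r2, #9  (cmp 6,9)
BNE top: taken
r7=2<<4=32
r7=32>>4=2
r2=6+1=7
CMP r2, #9  (cmp 7,9)
BNE top: taken
r7=2<<4=32
r7=32>>4=2
r2=7+1=8
CMP r2, #9  (cmp 8,9)
BNE top: taken
r7=2<<4=32
r7=32>>4=2
r2=8+1=9
CMP r2, #9  (cmp 9,9)
BNE top: not taken
halt.
Total executed instructions: 34.

34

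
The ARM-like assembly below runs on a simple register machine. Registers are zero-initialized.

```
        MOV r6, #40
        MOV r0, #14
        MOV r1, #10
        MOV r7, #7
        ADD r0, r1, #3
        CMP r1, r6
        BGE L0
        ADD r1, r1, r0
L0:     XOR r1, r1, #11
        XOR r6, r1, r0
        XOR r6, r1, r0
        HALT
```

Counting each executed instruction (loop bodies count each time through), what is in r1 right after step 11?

28

r6=40
r0=14
r1=10
r7=7
r0=10+3=13
CMP r1, r6  (cmp 10,40)
BGE L0: not taken
r1=10+13=23
r1=23^11=28
r6=28^13=17
r6=28^13=17
After step 11: r1 = 28.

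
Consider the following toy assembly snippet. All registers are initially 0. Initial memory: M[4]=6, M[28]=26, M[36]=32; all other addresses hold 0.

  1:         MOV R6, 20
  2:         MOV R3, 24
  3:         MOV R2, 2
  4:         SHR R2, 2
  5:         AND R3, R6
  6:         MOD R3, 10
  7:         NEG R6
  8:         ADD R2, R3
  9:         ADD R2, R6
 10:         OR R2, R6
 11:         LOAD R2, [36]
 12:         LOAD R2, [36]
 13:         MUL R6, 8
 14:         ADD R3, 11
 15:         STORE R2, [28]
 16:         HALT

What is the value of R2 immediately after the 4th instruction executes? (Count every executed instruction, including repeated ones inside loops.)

0

after MOV R6, 20: R6=20
after MOV R3, 24: R3=24
after MOV R2, 2: R2=2
after SHR R2, 2: R2=2>>2=0
After step 4: R2 = 0.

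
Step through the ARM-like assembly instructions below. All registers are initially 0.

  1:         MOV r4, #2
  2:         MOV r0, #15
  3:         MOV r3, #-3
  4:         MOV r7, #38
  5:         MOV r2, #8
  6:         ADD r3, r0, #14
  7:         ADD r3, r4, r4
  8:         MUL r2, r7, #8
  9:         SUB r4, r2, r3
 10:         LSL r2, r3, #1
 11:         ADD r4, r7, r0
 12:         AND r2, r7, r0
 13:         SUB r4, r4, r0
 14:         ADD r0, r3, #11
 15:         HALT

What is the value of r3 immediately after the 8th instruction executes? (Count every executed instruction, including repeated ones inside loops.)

4

MOV r4, #2 → r4=2
MOV r0, #15 → r0=15
MOV r3, #-3 → r3=-3
MOV r7, #38 → r7=38
MOV r2, #8 → r2=8
ADD r3, r0, #14 → r3=15+14=29
ADD r3, r4, r4 → r3=2+2=4
MUL r2, r7, #8 → r2=38*8=304
After step 8: r3 = 4.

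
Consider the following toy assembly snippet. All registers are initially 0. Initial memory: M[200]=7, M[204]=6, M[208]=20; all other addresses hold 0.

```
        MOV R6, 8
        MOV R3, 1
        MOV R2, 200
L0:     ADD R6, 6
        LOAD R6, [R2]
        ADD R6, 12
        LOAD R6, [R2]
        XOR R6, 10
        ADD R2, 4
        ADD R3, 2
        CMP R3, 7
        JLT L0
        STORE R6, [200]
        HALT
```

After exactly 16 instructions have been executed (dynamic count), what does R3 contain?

3

MOV R6, 8 → R6=8
MOV R3, 1 → R3=1
MOV R2, 200 → R2=200
ADD R6, 6 → R6=8+6=14
LOAD R6, [R2] → R6=M[200]=7
ADD R6, 12 → R6=7+12=19
LOAD R6, [R2] → R6=M[200]=7
XOR R6, 10 → R6=7^10=13
ADD R2, 4 → R2=200+4=204
ADD R3, 2 → R3=1+2=3
CMP R3, 7  (cmp 3,7)
JLT L0: taken
ADD R6, 6 → R6=13+6=19
LOAD R6, [R2] → R6=M[204]=6
ADD R6, 12 → R6=6+12=18
LOAD R6, [R2] → R6=M[204]=6
After step 16: R3 = 3.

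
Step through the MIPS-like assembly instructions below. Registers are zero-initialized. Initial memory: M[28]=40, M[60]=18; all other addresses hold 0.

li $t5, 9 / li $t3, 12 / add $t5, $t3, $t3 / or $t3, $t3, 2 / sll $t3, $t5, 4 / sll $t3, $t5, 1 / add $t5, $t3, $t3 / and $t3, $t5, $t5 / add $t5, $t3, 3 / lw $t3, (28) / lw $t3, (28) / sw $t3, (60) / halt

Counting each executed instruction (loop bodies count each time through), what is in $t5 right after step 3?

li $t5, 9 → $t5=9
li $t3, 12 → $t3=12
add $t5, $t3, $t3 → $t5=12+12=24
After step 3: $t5 = 24.

24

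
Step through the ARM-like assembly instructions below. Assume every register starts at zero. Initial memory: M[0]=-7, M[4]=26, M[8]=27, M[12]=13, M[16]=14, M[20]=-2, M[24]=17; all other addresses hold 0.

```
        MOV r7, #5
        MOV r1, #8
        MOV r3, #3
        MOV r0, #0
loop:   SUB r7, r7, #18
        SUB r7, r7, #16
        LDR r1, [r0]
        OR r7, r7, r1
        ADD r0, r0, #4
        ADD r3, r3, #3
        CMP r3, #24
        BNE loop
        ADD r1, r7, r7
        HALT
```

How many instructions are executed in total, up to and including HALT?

62

MOV r7, #5 → r7=5
MOV r1, #8 → r1=8
MOV r3, #3 → r3=3
MOV r0, #0 → r0=0
SUB r7, r7, #18 → r7=5-18=-13
SUB r7, r7, #16 → r7=(-13)-16=-29
LDR r1, [r0] → r1=M[0]=-7
OR r7, r7, r1 → r7=(-29)|(-7)=-5
ADD r0, r0, #4 → r0=0+4=4
ADD r3, r3, #3 → r3=3+3=6
CMP r3, #24  (cmp 6,24)
BNE loop: taken
SUB r7, r7, #18 → r7=(-5)-18=-23
SUB r7, r7, #16 → r7=(-23)-16=-39
LDR r1, [r0] → r1=M[4]=26
OR r7, r7, r1 → r7=(-39)|26=-37
ADD r0, r0, #4 → r0=4+4=8
ADD r3, r3, #3 → r3=6+3=9
CMP r3, #24  (cmp 9,24)
BNE loop: taken
SUB r7, r7, #18 → r7=(-37)-18=-55
SUB r7, r7, #16 → r7=(-55)-16=-71
LDR r1, [r0] → r1=M[8]=27
OR r7, r7, r1 → r7=(-71)|27=-69
ADD r0, r0, #4 → r0=8+4=12
ADD r3, r3, #3 → r3=9+3=12
CMP r3, #24  (cmp 12,24)
BNE loop: taken
SUB r7, r7, #18 → r7=(-69)-18=-87
SUB r7, r7, #16 → r7=(-87)-16=-103
LDR r1, [r0] → r1=M[12]=13
OR r7, r7, r1 → r7=(-103)|13=-99
ADD r0, r0, #4 → r0=12+4=16
ADD r3, r3, #3 → r3=12+3=15
CMP r3, #24  (cmp 15,24)
BNE loop: taken
SUB r7, r7, #18 → r7=(-99)-18=-117
SUB r7, r7, #16 → r7=(-117)-16=-133
LDR r1, [r0] → r1=M[16]=14
OR r7, r7, r1 → r7=(-133)|14=-129
ADD r0, r0, #4 → r0=16+4=20
ADD r3, r3, #3 → r3=15+3=18
CMP r3, #24  (cmp 18,24)
BNE loop: taken
SUB r7, r7, #18 → r7=(-129)-18=-147
SUB r7, r7, #16 → r7=(-147)-16=-163
LDR r1, [r0] → r1=M[20]=-2
OR r7, r7, r1 → r7=(-163)|(-2)=-1
ADD r0, r0, #4 → r0=20+4=24
ADD r3, r3, #3 → r3=18+3=21
CMP r3, #24  (cmp 21,24)
BNE loop: taken
SUB r7, r7, #18 → r7=(-1)-18=-19
SUB r7, r7, #16 → r7=(-19)-16=-35
LDR r1, [r0] → r1=M[24]=17
OR r7, r7, r1 → r7=(-35)|17=-35
ADD r0, r0, #4 → r0=24+4=28
ADD r3, r3, #3 → r3=21+3=24
CMP r3, #24  (cmp 24,24)
BNE loop: not taken
ADD r1, r7, r7 → r1=(-35)+(-35)=-70
halt.
Total executed instructions: 62.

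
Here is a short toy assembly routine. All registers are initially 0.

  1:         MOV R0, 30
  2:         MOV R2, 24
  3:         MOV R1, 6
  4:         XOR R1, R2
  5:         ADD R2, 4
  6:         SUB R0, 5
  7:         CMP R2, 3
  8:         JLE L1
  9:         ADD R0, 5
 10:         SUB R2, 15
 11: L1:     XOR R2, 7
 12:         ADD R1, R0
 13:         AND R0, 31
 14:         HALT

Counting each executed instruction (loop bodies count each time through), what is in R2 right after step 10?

MOV R0, 30 → R0=30
MOV R2, 24 → R2=24
MOV R1, 6 → R1=6
XOR R1, R2 → R1=6^24=30
ADD R2, 4 → R2=24+4=28
SUB R0, 5 → R0=30-5=25
CMP R2, 3  (cmp 28,3)
JLE L1: not taken
ADD R0, 5 → R0=25+5=30
SUB R2, 15 → R2=28-15=13
After step 10: R2 = 13.

13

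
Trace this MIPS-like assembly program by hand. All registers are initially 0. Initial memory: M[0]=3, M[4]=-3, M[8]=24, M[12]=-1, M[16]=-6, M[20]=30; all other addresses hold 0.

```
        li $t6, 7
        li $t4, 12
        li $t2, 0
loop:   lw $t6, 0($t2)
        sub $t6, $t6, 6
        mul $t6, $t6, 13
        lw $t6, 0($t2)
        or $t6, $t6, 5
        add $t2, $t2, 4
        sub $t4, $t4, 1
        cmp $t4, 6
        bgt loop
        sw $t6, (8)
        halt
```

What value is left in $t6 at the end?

31

li $t6, 7 → $t6=7
li $t4, 12 → $t4=12
li $t2, 0 → $t2=0
lw $t6, 0($t2) → $t6=M[0]=3
sub $t6, $t6, 6 → $t6=3-6=-3
mul $t6, $t6, 13 → $t6=(-3)*13=-39
lw $t6, 0($t2) → $t6=M[0]=3
or $t6, $t6, 5 → $t6=3|5=7
add $t2, $t2, 4 → $t2=0+4=4
sub $t4, $t4, 1 → $t4=12-1=11
cmp $t4, 6  (cmp 11,6)
bgt loop: taken
lw $t6, 0($t2) → $t6=M[4]=-3
sub $t6, $t6, 6 → $t6=(-3)-6=-9
mul $t6, $t6, 13 → $t6=(-9)*13=-117
lw $t6, 0($t2) → $t6=M[4]=-3
or $t6, $t6, 5 → $t6=(-3)|5=-3
add $t2, $t2, 4 → $t2=4+4=8
sub $t4, $t4, 1 → $t4=11-1=10
cmp $t4, 6  (cmp 10,6)
bgt loop: taken
lw $t6, 0($t2) → $t6=M[8]=24
sub $t6, $t6, 6 → $t6=24-6=18
mul $t6, $t6, 13 → $t6=18*13=234
lw $t6, 0($t2) → $t6=M[8]=24
or $t6, $t6, 5 → $t6=24|5=29
add $t2, $t2, 4 → $t2=8+4=12
sub $t4, $t4, 1 → $t4=10-1=9
cmp $t4, 6  (cmp 9,6)
bgt loop: taken
lw $t6, 0($t2) → $t6=M[12]=-1
sub $t6, $t6, 6 → $t6=(-1)-6=-7
mul $t6, $t6, 13 → $t6=(-7)*13=-91
lw $t6, 0($t2) → $t6=M[12]=-1
or $t6, $t6, 5 → $t6=(-1)|5=-1
add $t2, $t2, 4 → $t2=12+4=16
sub $t4, $t4, 1 → $t4=9-1=8
cmp $t4, 6  (cmp 8,6)
bgt loop: taken
lw $t6, 0($t2) → $t6=M[16]=-6
sub $t6, $t6, 6 → $t6=(-6)-6=-12
mul $t6, $t6, 13 → $t6=(-12)*13=-156
lw $t6, 0($t2) → $t6=M[16]=-6
or $t6, $t6, 5 → $t6=(-6)|5=-1
add $t2, $t2, 4 → $t2=16+4=20
sub $t4, $t4, 1 → $t4=8-1=7
cmp $t4, 6  (cmp 7,6)
bgt loop: taken
lw $t6, 0($t2) → $t6=M[20]=30
sub $t6, $t6, 6 → $t6=30-6=24
mul $t6, $t6, 13 → $t6=24*13=312
lw $t6, 0($t2) → $t6=M[20]=30
or $t6, $t6, 5 → $t6=30|5=31
add $t2, $t2, 4 → $t2=20+4=24
sub $t4, $t4, 1 → $t4=7-1=6
cmp $t4, 6  (cmp 6,6)
bgt loop: not taken
sw $t6, (8) → M[8]=31
halt.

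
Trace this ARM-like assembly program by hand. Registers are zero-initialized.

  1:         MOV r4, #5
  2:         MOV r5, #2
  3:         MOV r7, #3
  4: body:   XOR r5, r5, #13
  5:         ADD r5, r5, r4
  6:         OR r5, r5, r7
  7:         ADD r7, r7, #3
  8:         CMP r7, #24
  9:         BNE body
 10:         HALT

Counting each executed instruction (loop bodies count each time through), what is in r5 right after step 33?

r4=5
r5=2
r7=3
r5=2^13=15
r5=15+5=20
r5=20|3=23
r7=3+3=6
CMP r7, #24  (cmp 6,24)
BNE body: taken
r5=23^13=26
r5=26+5=31
r5=31|6=31
r7=6+3=9
CMP r7, #24  (cmp 9,24)
BNE body: taken
r5=31^13=18
r5=18+5=23
r5=23|9=31
r7=9+3=12
CMP r7, #24  (cmp 12,24)
BNE body: taken
r5=31^13=18
r5=18+5=23
r5=23|12=31
r7=12+3=15
CMP r7, #24  (cmp 15,24)
BNE body: taken
r5=31^13=18
r5=18+5=23
r5=23|15=31
r7=15+3=18
CMP r7, #24  (cmp 18,24)
BNE body: taken
After step 33: r5 = 31.

31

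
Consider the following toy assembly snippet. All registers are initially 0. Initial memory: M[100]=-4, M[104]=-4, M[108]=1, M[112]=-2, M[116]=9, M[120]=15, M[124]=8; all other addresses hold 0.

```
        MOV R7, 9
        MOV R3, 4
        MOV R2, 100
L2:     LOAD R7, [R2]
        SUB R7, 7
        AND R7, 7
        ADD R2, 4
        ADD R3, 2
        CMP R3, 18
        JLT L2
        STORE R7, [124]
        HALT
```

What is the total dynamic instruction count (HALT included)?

54

MOV R7, 9 → R7=9
MOV R3, 4 → R3=4
MOV R2, 100 → R2=100
LOAD R7, [R2] → R7=M[100]=-4
SUB R7, 7 → R7=(-4)-7=-11
AND R7, 7 → R7=(-11)&7=5
ADD R2, 4 → R2=100+4=104
ADD R3, 2 → R3=4+2=6
CMP R3, 18  (cmp 6,18)
JLT L2: taken
LOAD R7, [R2] → R7=M[104]=-4
SUB R7, 7 → R7=(-4)-7=-11
AND R7, 7 → R7=(-11)&7=5
ADD R2, 4 → R2=104+4=108
ADD R3, 2 → R3=6+2=8
CMP R3, 18  (cmp 8,18)
JLT L2: taken
LOAD R7, [R2] → R7=M[108]=1
SUB R7, 7 → R7=1-7=-6
AND R7, 7 → R7=(-6)&7=2
ADD R2, 4 → R2=108+4=112
ADD R3, 2 → R3=8+2=10
CMP R3, 18  (cmp 10,18)
JLT L2: taken
LOAD R7, [R2] → R7=M[112]=-2
SUB R7, 7 → R7=(-2)-7=-9
AND R7, 7 → R7=(-9)&7=7
ADD R2, 4 → R2=112+4=116
ADD R3, 2 → R3=10+2=12
CMP R3, 18  (cmp 12,18)
JLT L2: taken
LOAD R7, [R2] → R7=M[116]=9
SUB R7, 7 → R7=9-7=2
AND R7, 7 → R7=2&7=2
ADD R2, 4 → R2=116+4=120
ADD R3, 2 → R3=12+2=14
CMP R3, 18  (cmp 14,18)
JLT L2: taken
LOAD R7, [R2] → R7=M[120]=15
SUB R7, 7 → R7=15-7=8
AND R7, 7 → R7=8&7=0
ADD R2, 4 → R2=120+4=124
ADD R3, 2 → R3=14+2=16
CMP R3, 18  (cmp 16,18)
JLT L2: taken
LOAD R7, [R2] → R7=M[124]=8
SUB R7, 7 → R7=8-7=1
AND R7, 7 → R7=1&7=1
ADD R2, 4 → R2=124+4=128
ADD R3, 2 → R3=16+2=18
CMP R3, 18  (cmp 18,18)
JLT L2: not taken
STORE R7, [124] → M[124]=1
halt.
Total executed instructions: 54.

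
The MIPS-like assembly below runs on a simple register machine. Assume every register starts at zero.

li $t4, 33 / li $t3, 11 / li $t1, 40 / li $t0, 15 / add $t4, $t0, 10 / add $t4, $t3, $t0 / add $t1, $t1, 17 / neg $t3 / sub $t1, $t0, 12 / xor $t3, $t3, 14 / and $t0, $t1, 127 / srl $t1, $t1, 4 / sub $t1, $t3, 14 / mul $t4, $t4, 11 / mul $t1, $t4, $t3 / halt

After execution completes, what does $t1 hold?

$t4=33
$t3=11
$t1=40
$t0=15
$t4=15+10=25
$t4=11+15=26
$t1=40+17=57
$t3=-(11)=-11
$t1=15-12=3
$t3=(-11)^14=-5
$t0=3&127=3
$t1=3>>4=0
$t1=(-5)-14=-19
$t4=26*11=286
$t1=286*(-5)=-1430
halt.

-1430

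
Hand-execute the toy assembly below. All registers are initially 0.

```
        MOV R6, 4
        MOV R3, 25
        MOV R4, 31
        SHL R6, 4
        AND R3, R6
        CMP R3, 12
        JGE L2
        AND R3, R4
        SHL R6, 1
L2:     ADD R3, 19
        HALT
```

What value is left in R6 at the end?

MOV R6, 4 → R6=4
MOV R3, 25 → R3=25
MOV R4, 31 → R4=31
SHL R6, 4 → R6=4<<4=64
AND R3, R6 → R3=25&64=0
CMP R3, 12  (cmp 0,12)
JGE L2: not taken
AND R3, R4 → R3=0&31=0
SHL R6, 1 → R6=64<<1=128
ADD R3, 19 → R3=0+19=19
halt.

128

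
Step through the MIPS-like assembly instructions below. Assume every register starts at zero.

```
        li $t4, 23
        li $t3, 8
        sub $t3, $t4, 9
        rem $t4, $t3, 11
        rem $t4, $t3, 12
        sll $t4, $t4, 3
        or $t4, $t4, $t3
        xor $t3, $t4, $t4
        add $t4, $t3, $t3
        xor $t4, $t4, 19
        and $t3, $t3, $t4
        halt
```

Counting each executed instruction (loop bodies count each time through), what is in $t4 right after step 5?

li $t4, 23 → $t4=23
li $t3, 8 → $t3=8
sub $t3, $t4, 9 → $t3=23-9=14
rem $t4, $t3, 11 → $t4=14%11=3
rem $t4, $t3, 12 → $t4=14%12=2
After step 5: $t4 = 2.

2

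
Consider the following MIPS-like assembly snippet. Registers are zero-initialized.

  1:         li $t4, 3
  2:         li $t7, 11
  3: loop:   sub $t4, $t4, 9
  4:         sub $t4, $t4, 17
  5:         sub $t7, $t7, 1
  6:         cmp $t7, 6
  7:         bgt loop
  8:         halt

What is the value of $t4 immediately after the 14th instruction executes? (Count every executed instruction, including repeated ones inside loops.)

-75

li $t4, 3 → $t4=3
li $t7, 11 → $t7=11
sub $t4, $t4, 9 → $t4=3-9=-6
sub $t4, $t4, 17 → $t4=(-6)-17=-23
sub $t7, $t7, 1 → $t7=11-1=10
cmp $t7, 6  (cmp 10,6)
bgt loop: taken
sub $t4, $t4, 9 → $t4=(-23)-9=-32
sub $t4, $t4, 17 → $t4=(-32)-17=-49
sub $t7, $t7, 1 → $t7=10-1=9
cmp $t7, 6  (cmp 9,6)
bgt loop: taken
sub $t4, $t4, 9 → $t4=(-49)-9=-58
sub $t4, $t4, 17 → $t4=(-58)-17=-75
After step 14: $t4 = -75.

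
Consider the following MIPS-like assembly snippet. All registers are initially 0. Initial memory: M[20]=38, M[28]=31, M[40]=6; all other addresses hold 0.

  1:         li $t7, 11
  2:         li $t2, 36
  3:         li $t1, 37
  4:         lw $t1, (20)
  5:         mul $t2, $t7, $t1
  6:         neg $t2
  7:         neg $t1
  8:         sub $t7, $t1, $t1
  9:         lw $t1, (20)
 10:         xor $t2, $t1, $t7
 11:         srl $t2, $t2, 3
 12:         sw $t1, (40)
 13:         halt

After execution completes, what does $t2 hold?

after li $t7, 11: $t7=11
after li $t2, 36: $t2=36
after li $t1, 37: $t1=37
after lw $t1, (20): $t1=M[20]=38
after mul $t2, $t7, $t1: $t2=11*38=418
after neg $t2: $t2=-(418)=-418
after neg $t1: $t1=-(38)=-38
after sub $t7, $t1, $t1: $t7=(-38)-(-38)=0
after lw $t1, (20): $t1=M[20]=38
after xor $t2, $t1, $t7: $t2=38^0=38
after srl $t2, $t2, 3: $t2=38>>3=4
sw $t1, (40) → M[40]=38
halt.

4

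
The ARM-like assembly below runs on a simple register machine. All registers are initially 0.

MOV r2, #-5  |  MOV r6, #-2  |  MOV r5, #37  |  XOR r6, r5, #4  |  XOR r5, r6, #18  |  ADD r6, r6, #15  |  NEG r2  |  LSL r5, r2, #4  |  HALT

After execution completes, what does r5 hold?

r2=-5
r6=-2
r5=37
r6=37^4=33
r5=33^18=51
r6=33+15=48
r2=-(-5)=5
r5=5<<4=80
halt.

80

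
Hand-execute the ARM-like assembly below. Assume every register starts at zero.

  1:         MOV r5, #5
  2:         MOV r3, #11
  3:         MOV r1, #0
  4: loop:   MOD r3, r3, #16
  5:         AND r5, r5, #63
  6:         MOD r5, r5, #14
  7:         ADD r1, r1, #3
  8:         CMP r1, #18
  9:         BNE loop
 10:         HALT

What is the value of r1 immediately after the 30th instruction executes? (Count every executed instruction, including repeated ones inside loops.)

12

MOV r5, #5 → r5=5
MOV r3, #11 → r3=11
MOV r1, #0 → r1=0
MOD r3, r3, #16 → r3=11%16=11
AND r5, r5, #63 → r5=5&63=5
MOD r5, r5, #14 → r5=5%14=5
ADD r1, r1, #3 → r1=0+3=3
CMP r1, #18  (cmp 3,18)
BNE loop: taken
MOD r3, r3, #16 → r3=11%16=11
AND r5, r5, #63 → r5=5&63=5
MOD r5, r5, #14 → r5=5%14=5
ADD r1, r1, #3 → r1=3+3=6
CMP r1, #18  (cmp 6,18)
BNE loop: taken
MOD r3, r3, #16 → r3=11%16=11
AND r5, r5, #63 → r5=5&63=5
MOD r5, r5, #14 → r5=5%14=5
ADD r1, r1, #3 → r1=6+3=9
CMP r1, #18  (cmp 9,18)
BNE loop: taken
MOD r3, r3, #16 → r3=11%16=11
AND r5, r5, #63 → r5=5&63=5
MOD r5, r5, #14 → r5=5%14=5
ADD r1, r1, #3 → r1=9+3=12
CMP r1, #18  (cmp 12,18)
BNE loop: taken
MOD r3, r3, #16 → r3=11%16=11
AND r5, r5, #63 → r5=5&63=5
MOD r5, r5, #14 → r5=5%14=5
After step 30: r1 = 12.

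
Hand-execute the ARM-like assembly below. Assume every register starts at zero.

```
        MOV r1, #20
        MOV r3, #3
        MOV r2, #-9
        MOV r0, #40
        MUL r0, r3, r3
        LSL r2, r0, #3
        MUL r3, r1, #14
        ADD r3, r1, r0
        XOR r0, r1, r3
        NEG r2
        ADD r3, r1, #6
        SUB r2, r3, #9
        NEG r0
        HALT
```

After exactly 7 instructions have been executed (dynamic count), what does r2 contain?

72

MOV r1, #20 → r1=20
MOV r3, #3 → r3=3
MOV r2, #-9 → r2=-9
MOV r0, #40 → r0=40
MUL r0, r3, r3 → r0=3*3=9
LSL r2, r0, #3 → r2=9<<3=72
MUL r3, r1, #14 → r3=20*14=280
After step 7: r2 = 72.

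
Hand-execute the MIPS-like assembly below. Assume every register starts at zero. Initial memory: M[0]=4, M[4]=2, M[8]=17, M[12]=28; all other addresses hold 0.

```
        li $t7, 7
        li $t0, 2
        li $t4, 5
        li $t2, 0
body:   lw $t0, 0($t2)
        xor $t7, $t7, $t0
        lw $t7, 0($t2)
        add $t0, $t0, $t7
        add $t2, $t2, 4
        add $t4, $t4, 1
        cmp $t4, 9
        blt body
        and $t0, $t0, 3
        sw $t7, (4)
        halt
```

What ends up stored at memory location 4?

28

$t7=7
$t0=2
$t4=5
$t2=0
$t0=M[0]=4
$t7=7^4=3
$t7=M[0]=4
$t0=4+4=8
$t2=0+4=4
$t4=5+1=6
cmp $t4, 9  (cmp 6,9)
blt body: taken
$t0=M[4]=2
$t7=4^2=6
$t7=M[4]=2
$t0=2+2=4
$t2=4+4=8
$t4=6+1=7
cmp $t4, 9  (cmp 7,9)
blt body: taken
$t0=M[8]=17
$t7=2^17=19
$t7=M[8]=17
$t0=17+17=34
$t2=8+4=12
$t4=7+1=8
cmp $t4, 9  (cmp 8,9)
blt body: taken
$t0=M[12]=28
$t7=17^28=13
$t7=M[12]=28
$t0=28+28=56
$t2=12+4=16
$t4=8+1=9
cmp $t4, 9  (cmp 9,9)
blt body: not taken
$t0=56&3=0
sw $t7, (4) → M[4]=28
halt.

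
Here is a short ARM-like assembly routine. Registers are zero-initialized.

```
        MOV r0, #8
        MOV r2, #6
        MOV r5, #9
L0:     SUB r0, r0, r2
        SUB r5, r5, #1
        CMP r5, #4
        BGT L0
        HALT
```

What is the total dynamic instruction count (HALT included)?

after MOV r0, #8: r0=8
after MOV r2, #6: r2=6
after MOV r5, #9: r5=9
after SUB r0, r0, r2: r0=8-6=2
after SUB r5, r5, #1: r5=9-1=8
CMP r5, #4  (cmp 8,4)
BGT L0: taken
after SUB r0, r0, r2: r0=2-6=-4
after SUB r5, r5, #1: r5=8-1=7
CMP r5, #4  (cmp 7,4)
BGT L0: taken
after SUB r0, r0, r2: r0=(-4)-6=-10
after SUB r5, r5, #1: r5=7-1=6
CMP r5, #4  (cmp 6,4)
BGT L0: taken
after SUB r0, r0, r2: r0=(-10)-6=-16
after SUB r5, r5, #1: r5=6-1=5
CMP r5, #4  (cmp 5,4)
BGT L0: taken
after SUB r0, r0, r2: r0=(-16)-6=-22
after SUB r5, r5, #1: r5=5-1=4
CMP r5, #4  (cmp 4,4)
BGT L0: not taken
halt.
Total executed instructions: 24.

24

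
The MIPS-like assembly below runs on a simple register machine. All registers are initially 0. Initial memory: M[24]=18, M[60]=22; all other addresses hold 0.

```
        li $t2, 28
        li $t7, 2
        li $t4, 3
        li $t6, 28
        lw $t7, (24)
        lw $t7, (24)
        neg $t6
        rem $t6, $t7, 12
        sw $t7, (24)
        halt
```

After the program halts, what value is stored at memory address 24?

after li $t2, 28: $t2=28
after li $t7, 2: $t7=2
after li $t4, 3: $t4=3
after li $t6, 28: $t6=28
after lw $t7, (24): $t7=M[24]=18
after lw $t7, (24): $t7=M[24]=18
after neg $t6: $t6=-(28)=-28
after rem $t6, $t7, 12: $t6=18%12=6
sw $t7, (24) → M[24]=18
halt.

18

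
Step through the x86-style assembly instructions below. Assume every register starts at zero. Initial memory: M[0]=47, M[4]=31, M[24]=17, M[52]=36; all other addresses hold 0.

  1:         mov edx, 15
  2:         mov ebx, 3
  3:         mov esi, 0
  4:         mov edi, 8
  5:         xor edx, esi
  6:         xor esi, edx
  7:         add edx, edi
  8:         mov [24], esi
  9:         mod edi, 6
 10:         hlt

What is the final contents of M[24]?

after mov edx, 15: edx=15
after mov ebx, 3: ebx=3
after mov esi, 0: esi=0
after mov edi, 8: edi=8
after xor edx, esi: edx=15^0=15
after xor esi, edx: esi=0^15=15
after add edx, edi: edx=15+8=23
mov [24], esi → M[24]=15
after mod edi, 6: edi=8%6=2
halt.

15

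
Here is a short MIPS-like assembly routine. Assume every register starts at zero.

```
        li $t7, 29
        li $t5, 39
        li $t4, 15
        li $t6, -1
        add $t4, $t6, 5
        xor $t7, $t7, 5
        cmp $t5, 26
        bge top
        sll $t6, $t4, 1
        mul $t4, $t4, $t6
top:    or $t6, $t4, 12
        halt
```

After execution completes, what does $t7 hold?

24

after li $t7, 29: $t7=29
after li $t5, 39: $t5=39
after li $t4, 15: $t4=15
after li $t6, -1: $t6=-1
after add $t4, $t6, 5: $t4=(-1)+5=4
after xor $t7, $t7, 5: $t7=29^5=24
cmp $t5, 26  (cmp 39,26)
bge top: taken
after or $t6, $t4, 12: $t6=4|12=12
halt.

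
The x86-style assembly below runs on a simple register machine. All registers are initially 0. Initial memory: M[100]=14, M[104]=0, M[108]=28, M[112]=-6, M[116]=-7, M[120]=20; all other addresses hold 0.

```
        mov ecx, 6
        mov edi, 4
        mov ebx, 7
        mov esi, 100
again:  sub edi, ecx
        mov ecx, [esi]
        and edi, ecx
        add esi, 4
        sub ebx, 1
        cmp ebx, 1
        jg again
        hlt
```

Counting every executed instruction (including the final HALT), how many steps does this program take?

mov ecx, 6 → ecx=6
mov edi, 4 → edi=4
mov ebx, 7 → ebx=7
mov esi, 100 → esi=100
sub edi, ecx → edi=4-6=-2
mov ecx, [esi] → ecx=M[100]=14
and edi, ecx → edi=(-2)&14=14
add esi, 4 → esi=100+4=104
sub ebx, 1 → ebx=7-1=6
cmp ebx, 1  (cmp 6,1)
jg again: taken
sub edi, ecx → edi=14-14=0
mov ecx, [esi] → ecx=M[104]=0
and edi, ecx → edi=0&0=0
add esi, 4 → esi=104+4=108
sub ebx, 1 → ebx=6-1=5
cmp ebx, 1  (cmp 5,1)
jg again: taken
sub edi, ecx → edi=0-0=0
mov ecx, [esi] → ecx=M[108]=28
and edi, ecx → edi=0&28=0
add esi, 4 → esi=108+4=112
sub ebx, 1 → ebx=5-1=4
cmp ebx, 1  (cmp 4,1)
jg again: taken
sub edi, ecx → edi=0-28=-28
mov ecx, [esi] → ecx=M[112]=-6
and edi, ecx → edi=(-28)&(-6)=-32
add esi, 4 → esi=112+4=116
sub ebx, 1 → ebx=4-1=3
cmp ebx, 1  (cmp 3,1)
jg again: taken
sub edi, ecx → edi=(-32)-(-6)=-26
mov ecx, [esi] → ecx=M[116]=-7
and edi, ecx → edi=(-26)&(-7)=-32
add esi, 4 → esi=116+4=120
sub ebx, 1 → ebx=3-1=2
cmp ebx, 1  (cmp 2,1)
jg again: taken
sub edi, ecx → edi=(-32)-(-7)=-25
mov ecx, [esi] → ecx=M[120]=20
and edi, ecx → edi=(-25)&20=4
add esi, 4 → esi=120+4=124
sub ebx, 1 → ebx=2-1=1
cmp ebx, 1  (cmp 1,1)
jg again: not taken
halt.
Total executed instructions: 47.

47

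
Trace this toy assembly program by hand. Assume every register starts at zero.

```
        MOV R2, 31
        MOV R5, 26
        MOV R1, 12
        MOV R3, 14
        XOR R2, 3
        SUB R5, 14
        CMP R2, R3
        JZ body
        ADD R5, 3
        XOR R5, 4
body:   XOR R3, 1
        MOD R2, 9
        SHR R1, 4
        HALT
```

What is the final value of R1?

MOV R2, 31 → R2=31
MOV R5, 26 → R5=26
MOV R1, 12 → R1=12
MOV R3, 14 → R3=14
XOR R2, 3 → R2=31^3=28
SUB R5, 14 → R5=26-14=12
CMP R2, R3  (cmp 28,14)
JZ body: not taken
ADD R5, 3 → R5=12+3=15
XOR R5, 4 → R5=15^4=11
XOR R3, 1 → R3=14^1=15
MOD R2, 9 → R2=28%9=1
SHR R1, 4 → R1=12>>4=0
halt.

0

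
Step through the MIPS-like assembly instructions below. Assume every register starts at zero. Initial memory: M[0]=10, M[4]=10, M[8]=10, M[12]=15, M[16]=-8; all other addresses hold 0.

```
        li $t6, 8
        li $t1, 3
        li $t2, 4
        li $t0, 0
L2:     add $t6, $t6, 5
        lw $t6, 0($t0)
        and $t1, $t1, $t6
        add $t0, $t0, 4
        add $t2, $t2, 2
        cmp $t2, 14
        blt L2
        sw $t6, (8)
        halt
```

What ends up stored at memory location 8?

-8

$t6=8
$t1=3
$t2=4
$t0=0
$t6=8+5=13
$t6=M[0]=10
$t1=3&10=2
$t0=0+4=4
$t2=4+2=6
cmp $t2, 14  (cmp 6,14)
blt L2: taken
$t6=10+5=15
$t6=M[4]=10
$t1=2&10=2
$t0=4+4=8
$t2=6+2=8
cmp $t2, 14  (cmp 8,14)
blt L2: taken
$t6=10+5=15
$t6=M[8]=10
$t1=2&10=2
$t0=8+4=12
$t2=8+2=10
cmp $t2, 14  (cmp 10,14)
blt L2: taken
$t6=10+5=15
$t6=M[12]=15
$t1=2&15=2
$t0=12+4=16
$t2=10+2=12
cmp $t2, 14  (cmp 12,14)
blt L2: taken
$t6=15+5=20
$t6=M[16]=-8
$t1=2&(-8)=0
$t0=16+4=20
$t2=12+2=14
cmp $t2, 14  (cmp 14,14)
blt L2: not taken
sw $t6, (8) → M[8]=-8
halt.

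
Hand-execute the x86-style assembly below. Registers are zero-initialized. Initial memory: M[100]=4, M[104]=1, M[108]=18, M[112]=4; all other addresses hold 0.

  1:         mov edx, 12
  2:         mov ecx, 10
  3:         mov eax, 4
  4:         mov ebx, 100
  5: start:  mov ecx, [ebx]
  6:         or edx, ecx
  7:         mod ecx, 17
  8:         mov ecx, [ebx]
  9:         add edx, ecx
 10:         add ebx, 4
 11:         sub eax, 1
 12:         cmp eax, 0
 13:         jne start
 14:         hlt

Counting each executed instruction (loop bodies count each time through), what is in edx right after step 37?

40

after mov edx, 12: edx=12
after mov ecx, 10: ecx=10
after mov eax, 4: eax=4
after mov ebx, 100: ebx=100
after mov ecx, [ebx]: ecx=M[100]=4
after or edx, ecx: edx=12|4=12
after mod ecx, 17: ecx=4%17=4
after mov ecx, [ebx]: ecx=M[100]=4
after add edx, ecx: edx=12+4=16
after add ebx, 4: ebx=100+4=104
after sub eax, 1: eax=4-1=3
cmp eax, 0  (cmp 3,0)
jne start: taken
after mov ecx, [ebx]: ecx=M[104]=1
after or edx, ecx: edx=16|1=17
after mod ecx, 17: ecx=1%17=1
after mov ecx, [ebx]: ecx=M[104]=1
after add edx, ecx: edx=17+1=18
after add ebx, 4: ebx=104+4=108
after sub eax, 1: eax=3-1=2
cmp eax, 0  (cmp 2,0)
jne start: taken
after mov ecx, [ebx]: ecx=M[108]=18
after or edx, ecx: edx=18|18=18
after mod ecx, 17: ecx=18%17=1
after mov ecx, [ebx]: ecx=M[108]=18
after add edx, ecx: edx=18+18=36
after add ebx, 4: ebx=108+4=112
after sub eax, 1: eax=2-1=1
cmp eax, 0  (cmp 1,0)
jne start: taken
after mov ecx, [ebx]: ecx=M[112]=4
after or edx, ecx: edx=36|4=36
after mod ecx, 17: ecx=4%17=4
after mov ecx, [ebx]: ecx=M[112]=4
after add edx, ecx: edx=36+4=40
after add ebx, 4: ebx=112+4=116
After step 37: edx = 40.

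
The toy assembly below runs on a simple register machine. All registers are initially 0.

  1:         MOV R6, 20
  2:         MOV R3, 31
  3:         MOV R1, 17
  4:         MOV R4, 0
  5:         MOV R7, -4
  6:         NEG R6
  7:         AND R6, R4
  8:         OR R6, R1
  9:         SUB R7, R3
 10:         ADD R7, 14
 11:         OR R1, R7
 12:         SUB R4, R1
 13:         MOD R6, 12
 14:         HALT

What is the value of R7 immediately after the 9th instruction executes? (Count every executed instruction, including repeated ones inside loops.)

-35

MOV R6, 20 → R6=20
MOV R3, 31 → R3=31
MOV R1, 17 → R1=17
MOV R4, 0 → R4=0
MOV R7, -4 → R7=-4
NEG R6 → R6=-(20)=-20
AND R6, R4 → R6=(-20)&0=0
OR R6, R1 → R6=0|17=17
SUB R7, R3 → R7=(-4)-31=-35
After step 9: R7 = -35.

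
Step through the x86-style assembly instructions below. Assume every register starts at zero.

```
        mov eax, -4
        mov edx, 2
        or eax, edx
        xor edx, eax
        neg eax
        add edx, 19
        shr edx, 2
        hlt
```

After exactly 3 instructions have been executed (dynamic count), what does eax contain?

-2

eax=-4
edx=2
eax=(-4)|2=-2
After step 3: eax = -2.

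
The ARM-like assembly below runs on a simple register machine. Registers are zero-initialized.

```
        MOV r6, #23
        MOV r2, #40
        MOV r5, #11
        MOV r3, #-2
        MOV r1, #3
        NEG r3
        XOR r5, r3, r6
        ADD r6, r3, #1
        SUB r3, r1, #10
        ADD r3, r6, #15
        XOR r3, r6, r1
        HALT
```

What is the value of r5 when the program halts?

after MOV r6, #23: r6=23
after MOV r2, #40: r2=40
after MOV r5, #11: r5=11
after MOV r3, #-2: r3=-2
after MOV r1, #3: r1=3
after NEG r3: r3=-(-2)=2
after XOR r5, r3, r6: r5=2^23=21
after ADD r6, r3, #1: r6=2+1=3
after SUB r3, r1, #10: r3=3-10=-7
after ADD r3, r6, #15: r3=3+15=18
after XOR r3, r6, r1: r3=3^3=0
halt.

21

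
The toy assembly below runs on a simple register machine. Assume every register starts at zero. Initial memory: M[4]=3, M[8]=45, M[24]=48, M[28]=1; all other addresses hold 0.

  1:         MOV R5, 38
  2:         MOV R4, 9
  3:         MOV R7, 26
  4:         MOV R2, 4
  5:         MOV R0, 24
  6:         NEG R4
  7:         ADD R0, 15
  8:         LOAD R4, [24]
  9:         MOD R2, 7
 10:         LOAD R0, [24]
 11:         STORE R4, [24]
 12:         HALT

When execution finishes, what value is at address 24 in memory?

MOV R5, 38 → R5=38
MOV R4, 9 → R4=9
MOV R7, 26 → R7=26
MOV R2, 4 → R2=4
MOV R0, 24 → R0=24
NEG R4 → R4=-(9)=-9
ADD R0, 15 → R0=24+15=39
LOAD R4, [24] → R4=M[24]=48
MOD R2, 7 → R2=4%7=4
LOAD R0, [24] → R0=M[24]=48
STORE R4, [24] → M[24]=48
halt.

48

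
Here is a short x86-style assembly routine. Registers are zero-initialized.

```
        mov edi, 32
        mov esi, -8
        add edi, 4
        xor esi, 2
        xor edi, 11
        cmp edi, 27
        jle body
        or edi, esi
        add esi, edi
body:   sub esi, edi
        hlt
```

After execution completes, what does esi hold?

mov edi, 32 → edi=32
mov esi, -8 → esi=-8
add edi, 4 → edi=32+4=36
xor esi, 2 → esi=(-8)^2=-6
xor edi, 11 → edi=36^11=47
cmp edi, 27  (cmp 47,27)
jle body: not taken
or edi, esi → edi=47|(-6)=-1
add esi, edi → esi=(-6)+(-1)=-7
sub esi, edi → esi=(-7)-(-1)=-6
halt.

-6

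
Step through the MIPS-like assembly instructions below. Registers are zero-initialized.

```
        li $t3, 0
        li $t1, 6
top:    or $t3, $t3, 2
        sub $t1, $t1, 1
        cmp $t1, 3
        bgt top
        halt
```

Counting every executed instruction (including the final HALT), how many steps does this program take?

$t3=0
$t1=6
$t3=0|2=2
$t1=6-1=5
cmp $t1, 3  (cmp 5,3)
bgt top: taken
$t3=2|2=2
$t1=5-1=4
cmp $t1, 3  (cmp 4,3)
bgt top: taken
$t3=2|2=2
$t1=4-1=3
cmp $t1, 3  (cmp 3,3)
bgt top: not taken
halt.
Total executed instructions: 15.

15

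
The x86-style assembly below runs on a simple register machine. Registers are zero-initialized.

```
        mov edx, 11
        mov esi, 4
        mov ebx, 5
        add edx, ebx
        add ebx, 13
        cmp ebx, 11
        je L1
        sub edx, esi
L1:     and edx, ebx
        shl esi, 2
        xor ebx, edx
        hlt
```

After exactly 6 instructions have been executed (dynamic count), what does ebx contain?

after mov edx, 11: edx=11
after mov esi, 4: esi=4
after mov ebx, 5: ebx=5
after add edx, ebx: edx=11+5=16
after add ebx, 13: ebx=5+13=18
cmp ebx, 11  (cmp 18,11)
After step 6: ebx = 18.

18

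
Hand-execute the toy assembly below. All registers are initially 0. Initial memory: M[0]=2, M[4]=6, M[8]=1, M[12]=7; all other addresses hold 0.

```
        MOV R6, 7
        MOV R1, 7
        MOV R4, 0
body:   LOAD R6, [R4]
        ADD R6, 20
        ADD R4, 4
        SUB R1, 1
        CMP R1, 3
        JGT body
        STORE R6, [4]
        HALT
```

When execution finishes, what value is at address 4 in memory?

27

MOV R6, 7 → R6=7
MOV R1, 7 → R1=7
MOV R4, 0 → R4=0
LOAD R6, [R4] → R6=M[0]=2
ADD R6, 20 → R6=2+20=22
ADD R4, 4 → R4=0+4=4
SUB R1, 1 → R1=7-1=6
CMP R1, 3  (cmp 6,3)
JGT body: taken
LOAD R6, [R4] → R6=M[4]=6
ADD R6, 20 → R6=6+20=26
ADD R4, 4 → R4=4+4=8
SUB R1, 1 → R1=6-1=5
CMP R1, 3  (cmp 5,3)
JGT body: taken
LOAD R6, [R4] → R6=M[8]=1
ADD R6, 20 → R6=1+20=21
ADD R4, 4 → R4=8+4=12
SUB R1, 1 → R1=5-1=4
CMP R1, 3  (cmp 4,3)
JGT body: taken
LOAD R6, [R4] → R6=M[12]=7
ADD R6, 20 → R6=7+20=27
ADD R4, 4 → R4=12+4=16
SUB R1, 1 → R1=4-1=3
CMP R1, 3  (cmp 3,3)
JGT body: not taken
STORE R6, [4] → M[4]=27
halt.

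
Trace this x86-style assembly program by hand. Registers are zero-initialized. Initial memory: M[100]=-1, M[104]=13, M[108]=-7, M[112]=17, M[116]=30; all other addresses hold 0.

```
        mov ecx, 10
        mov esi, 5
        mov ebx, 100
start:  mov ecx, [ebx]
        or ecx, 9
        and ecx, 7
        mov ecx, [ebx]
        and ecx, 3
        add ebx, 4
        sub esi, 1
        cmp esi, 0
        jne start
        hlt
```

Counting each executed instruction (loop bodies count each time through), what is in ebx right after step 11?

mov ecx, 10 → ecx=10
mov esi, 5 → esi=5
mov ebx, 100 → ebx=100
mov ecx, [ebx] → ecx=M[100]=-1
or ecx, 9 → ecx=(-1)|9=-1
and ecx, 7 → ecx=(-1)&7=7
mov ecx, [ebx] → ecx=M[100]=-1
and ecx, 3 → ecx=(-1)&3=3
add ebx, 4 → ebx=100+4=104
sub esi, 1 → esi=5-1=4
cmp esi, 0  (cmp 4,0)
After step 11: ebx = 104.

104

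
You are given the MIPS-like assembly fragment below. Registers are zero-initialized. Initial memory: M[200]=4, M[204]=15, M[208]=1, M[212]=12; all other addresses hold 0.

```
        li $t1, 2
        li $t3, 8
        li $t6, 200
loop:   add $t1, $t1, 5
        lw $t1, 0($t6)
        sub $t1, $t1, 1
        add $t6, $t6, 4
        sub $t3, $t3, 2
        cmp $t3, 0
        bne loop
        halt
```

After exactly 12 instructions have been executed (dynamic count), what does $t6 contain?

after li $t1, 2: $t1=2
after li $t3, 8: $t3=8
after li $t6, 200: $t6=200
after add $t1, $t1, 5: $t1=2+5=7
after lw $t1, 0($t6): $t1=M[200]=4
after sub $t1, $t1, 1: $t1=4-1=3
after add $t6, $t6, 4: $t6=200+4=204
after sub $t3, $t3, 2: $t3=8-2=6
cmp $t3, 0  (cmp 6,0)
bne loop: taken
after add $t1, $t1, 5: $t1=3+5=8
after lw $t1, 0($t6): $t1=M[204]=15
After step 12: $t6 = 204.

204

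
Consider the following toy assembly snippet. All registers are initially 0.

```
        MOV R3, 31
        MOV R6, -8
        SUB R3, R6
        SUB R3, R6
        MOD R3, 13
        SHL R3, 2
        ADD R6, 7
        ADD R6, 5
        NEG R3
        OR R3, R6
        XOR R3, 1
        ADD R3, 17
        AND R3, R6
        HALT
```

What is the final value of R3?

MOV R3, 31 → R3=31
MOV R6, -8 → R6=-8
SUB R3, R6 → R3=31-(-8)=39
SUB R3, R6 → R3=39-(-8)=47
MOD R3, 13 → R3=47%13=8
SHL R3, 2 → R3=8<<2=32
ADD R6, 7 → R6=(-8)+7=-1
ADD R6, 5 → R6=(-1)+5=4
NEG R3 → R3=-(32)=-32
OR R3, R6 → R3=(-32)|4=-28
XOR R3, 1 → R3=(-28)^1=-27
ADD R3, 17 → R3=(-27)+17=-10
AND R3, R6 → R3=(-10)&4=4
halt.

4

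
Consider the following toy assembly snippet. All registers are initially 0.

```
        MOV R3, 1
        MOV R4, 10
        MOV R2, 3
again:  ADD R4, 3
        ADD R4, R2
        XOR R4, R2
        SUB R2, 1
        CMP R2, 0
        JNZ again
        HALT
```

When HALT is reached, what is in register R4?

MOV R3, 1 → R3=1
MOV R4, 10 → R4=10
MOV R2, 3 → R2=3
ADD R4, 3 → R4=10+3=13
ADD R4, R2 → R4=13+3=16
XOR R4, R2 → R4=16^3=19
SUB R2, 1 → R2=3-1=2
CMP R2, 0  (cmp 2,0)
JNZ again: taken
ADD R4, 3 → R4=19+3=22
ADD R4, R2 → R4=22+2=24
XOR R4, R2 → R4=24^2=26
SUB R2, 1 → R2=2-1=1
CMP R2, 0  (cmp 1,0)
JNZ again: taken
ADD R4, 3 → R4=26+3=29
ADD R4, R2 → R4=29+1=30
XOR R4, R2 → R4=30^1=31
SUB R2, 1 → R2=1-1=0
CMP R2, 0  (cmp 0,0)
JNZ again: not taken
halt.

31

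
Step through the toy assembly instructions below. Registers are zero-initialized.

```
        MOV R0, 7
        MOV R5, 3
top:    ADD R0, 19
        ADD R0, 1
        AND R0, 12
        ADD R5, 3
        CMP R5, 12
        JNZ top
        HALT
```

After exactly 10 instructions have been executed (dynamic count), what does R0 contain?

after MOV R0, 7: R0=7
after MOV R5, 3: R5=3
after ADD R0, 19: R0=7+19=26
after ADD R0, 1: R0=26+1=27
after AND R0, 12: R0=27&12=8
after ADD R5, 3: R5=3+3=6
CMP R5, 12  (cmp 6,12)
JNZ top: taken
after ADD R0, 19: R0=8+19=27
after ADD R0, 1: R0=27+1=28
After step 10: R0 = 28.

28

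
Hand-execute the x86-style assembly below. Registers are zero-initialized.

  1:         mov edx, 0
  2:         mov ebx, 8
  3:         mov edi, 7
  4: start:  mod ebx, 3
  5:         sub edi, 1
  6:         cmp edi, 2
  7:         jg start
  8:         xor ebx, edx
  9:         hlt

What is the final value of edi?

edx=0
ebx=8
edi=7
ebx=8%3=2
edi=7-1=6
cmp edi, 2  (cmp 6,2)
jg start: taken
ebx=2%3=2
edi=6-1=5
cmp edi, 2  (cmp 5,2)
jg start: taken
ebx=2%3=2
edi=5-1=4
cmp edi, 2  (cmp 4,2)
jg start: taken
ebx=2%3=2
edi=4-1=3
cmp edi, 2  (cmp 3,2)
jg start: taken
ebx=2%3=2
edi=3-1=2
cmp edi, 2  (cmp 2,2)
jg start: not taken
ebx=2^0=2
halt.

2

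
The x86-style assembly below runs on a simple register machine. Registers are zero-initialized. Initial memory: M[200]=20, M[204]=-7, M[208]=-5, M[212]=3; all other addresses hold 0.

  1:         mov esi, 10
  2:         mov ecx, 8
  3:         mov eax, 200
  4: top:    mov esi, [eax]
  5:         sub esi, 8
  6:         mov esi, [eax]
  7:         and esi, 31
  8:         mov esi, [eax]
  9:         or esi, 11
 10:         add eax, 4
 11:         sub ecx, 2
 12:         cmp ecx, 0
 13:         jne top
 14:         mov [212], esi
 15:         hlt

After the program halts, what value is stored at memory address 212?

after mov esi, 10: esi=10
after mov ecx, 8: ecx=8
after mov eax, 200: eax=200
after mov esi, [eax]: esi=M[200]=20
after sub esi, 8: esi=20-8=12
after mov esi, [eax]: esi=M[200]=20
after and esi, 31: esi=20&31=20
after mov esi, [eax]: esi=M[200]=20
after or esi, 11: esi=20|11=31
after add eax, 4: eax=200+4=204
after sub ecx, 2: ecx=8-2=6
cmp ecx, 0  (cmp 6,0)
jne top: taken
after mov esi, [eax]: esi=M[204]=-7
after sub esi, 8: esi=(-7)-8=-15
after mov esi, [eax]: esi=M[204]=-7
after and esi, 31: esi=(-7)&31=25
after mov esi, [eax]: esi=M[204]=-7
after or esi, 11: esi=(-7)|11=-5
after add eax, 4: eax=204+4=208
after sub ecx, 2: ecx=6-2=4
cmp ecx, 0  (cmp 4,0)
jne top: taken
after mov esi, [eax]: esi=M[208]=-5
after sub esi, 8: esi=(-5)-8=-13
after mov esi, [eax]: esi=M[208]=-5
after and esi, 31: esi=(-5)&31=27
after mov esi, [eax]: esi=M[208]=-5
after or esi, 11: esi=(-5)|11=-5
after add eax, 4: eax=208+4=212
after sub ecx, 2: ecx=4-2=2
cmp ecx, 0  (cmp 2,0)
jne top: taken
after mov esi, [eax]: esi=M[212]=3
after sub esi, 8: esi=3-8=-5
after mov esi, [eax]: esi=M[212]=3
after and esi, 31: esi=3&31=3
after mov esi, [eax]: esi=M[212]=3
after or esi, 11: esi=3|11=11
after add eax, 4: eax=212+4=216
after sub ecx, 2: ecx=2-2=0
cmp ecx, 0  (cmp 0,0)
jne top: not taken
mov [212], esi → M[212]=11
halt.

11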